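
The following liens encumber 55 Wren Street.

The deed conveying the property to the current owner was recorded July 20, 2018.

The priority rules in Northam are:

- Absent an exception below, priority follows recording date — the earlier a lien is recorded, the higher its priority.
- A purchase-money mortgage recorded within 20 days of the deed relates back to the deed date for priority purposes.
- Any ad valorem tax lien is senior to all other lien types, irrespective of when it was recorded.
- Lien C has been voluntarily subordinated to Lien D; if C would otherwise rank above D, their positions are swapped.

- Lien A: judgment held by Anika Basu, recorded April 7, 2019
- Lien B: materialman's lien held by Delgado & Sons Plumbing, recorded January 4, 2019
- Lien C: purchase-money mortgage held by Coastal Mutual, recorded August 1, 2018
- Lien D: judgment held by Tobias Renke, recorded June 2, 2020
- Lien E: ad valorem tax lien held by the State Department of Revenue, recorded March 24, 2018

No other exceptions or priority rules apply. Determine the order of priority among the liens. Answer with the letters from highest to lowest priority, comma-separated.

Effective dates: C relates back to the deed date July 20, 2018.
E is an ad valorem tax lien, so it outranks all other liens regardless of date.
The other liens, earliest effective date first: C (July 20, 2018), B (January 4, 2019), A (April 7, 2019), D (June 2, 2020).
C is senior to D before the subordination, so the two trade places.

E, D, B, A, C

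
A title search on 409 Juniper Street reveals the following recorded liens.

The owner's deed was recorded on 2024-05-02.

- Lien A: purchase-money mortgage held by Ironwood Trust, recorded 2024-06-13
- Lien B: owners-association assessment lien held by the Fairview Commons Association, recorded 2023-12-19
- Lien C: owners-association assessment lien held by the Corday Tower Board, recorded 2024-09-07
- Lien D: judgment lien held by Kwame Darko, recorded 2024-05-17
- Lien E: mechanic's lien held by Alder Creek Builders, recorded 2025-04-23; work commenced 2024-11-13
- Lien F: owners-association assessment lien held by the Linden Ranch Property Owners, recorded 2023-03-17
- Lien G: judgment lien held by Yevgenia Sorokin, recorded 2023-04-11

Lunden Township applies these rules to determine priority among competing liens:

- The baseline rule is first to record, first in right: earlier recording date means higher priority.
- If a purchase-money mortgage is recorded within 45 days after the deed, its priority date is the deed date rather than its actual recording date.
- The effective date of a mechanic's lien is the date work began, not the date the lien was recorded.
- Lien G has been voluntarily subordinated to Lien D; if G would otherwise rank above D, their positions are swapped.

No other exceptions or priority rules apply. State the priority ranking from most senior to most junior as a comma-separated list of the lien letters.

Effective dates: A's effective date is the deed date, 2024-05-02; E relates back to 2024-11-13 (work commenced).
By effective date, earliest first: F (2023-03-17), G (2023-04-11), B (2023-12-19), A (2024-05-02), D (2024-05-17), C (2024-09-07), E (2024-11-13).
Because G would otherwise rank above D, the subordination swaps them.

F, D, B, A, G, C, E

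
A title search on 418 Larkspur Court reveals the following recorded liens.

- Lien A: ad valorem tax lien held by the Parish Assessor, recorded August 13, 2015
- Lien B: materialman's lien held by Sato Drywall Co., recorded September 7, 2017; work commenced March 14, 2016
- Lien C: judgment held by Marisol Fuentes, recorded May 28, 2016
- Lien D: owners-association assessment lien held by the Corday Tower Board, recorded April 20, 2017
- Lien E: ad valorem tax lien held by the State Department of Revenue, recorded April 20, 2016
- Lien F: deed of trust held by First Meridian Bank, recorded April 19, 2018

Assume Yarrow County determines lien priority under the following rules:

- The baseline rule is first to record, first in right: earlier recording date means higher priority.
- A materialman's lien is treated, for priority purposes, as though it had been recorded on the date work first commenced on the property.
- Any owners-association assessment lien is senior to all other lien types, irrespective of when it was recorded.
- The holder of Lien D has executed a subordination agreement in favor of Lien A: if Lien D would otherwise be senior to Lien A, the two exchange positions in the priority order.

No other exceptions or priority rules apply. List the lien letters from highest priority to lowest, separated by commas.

A, D, B, E, C, F

First, effective dates: B relates back to March 14, 2016 (work commenced).
D is an owners-association assessment lien and takes priority over every other lien.
Ordering the rest by effective date: A (August 13, 2015), B (March 14, 2016), E (April 20, 2016), C (May 28, 2016), F (April 19, 2018).
Because D would otherwise rank above A, the subordination swaps them.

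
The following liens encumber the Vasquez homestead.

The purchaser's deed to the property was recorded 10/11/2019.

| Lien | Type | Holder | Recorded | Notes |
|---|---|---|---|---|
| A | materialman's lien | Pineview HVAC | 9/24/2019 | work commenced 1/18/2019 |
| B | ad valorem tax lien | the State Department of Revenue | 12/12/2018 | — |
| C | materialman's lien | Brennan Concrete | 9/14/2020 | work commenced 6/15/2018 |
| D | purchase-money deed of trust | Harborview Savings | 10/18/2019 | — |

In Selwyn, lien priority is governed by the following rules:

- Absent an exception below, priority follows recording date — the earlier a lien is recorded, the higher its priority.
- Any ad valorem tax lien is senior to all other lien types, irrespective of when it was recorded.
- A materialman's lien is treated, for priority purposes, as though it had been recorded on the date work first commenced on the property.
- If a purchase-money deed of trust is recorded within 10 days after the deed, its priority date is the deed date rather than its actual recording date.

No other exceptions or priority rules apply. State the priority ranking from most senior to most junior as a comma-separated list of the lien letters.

Effective dates after the stated exceptions: A's effective date is 1/18/2019, when work began; C relates back to 6/15/2018 (work commenced); D was recorded within the 10-day window, so its effective date is the deed date 10/11/2019.
B, as an ad valorem tax lien, has superpriority and ranks first.
Remaining liens by effective date: C (6/15/2018), A (1/18/2019), D (10/11/2019).

B, C, A, D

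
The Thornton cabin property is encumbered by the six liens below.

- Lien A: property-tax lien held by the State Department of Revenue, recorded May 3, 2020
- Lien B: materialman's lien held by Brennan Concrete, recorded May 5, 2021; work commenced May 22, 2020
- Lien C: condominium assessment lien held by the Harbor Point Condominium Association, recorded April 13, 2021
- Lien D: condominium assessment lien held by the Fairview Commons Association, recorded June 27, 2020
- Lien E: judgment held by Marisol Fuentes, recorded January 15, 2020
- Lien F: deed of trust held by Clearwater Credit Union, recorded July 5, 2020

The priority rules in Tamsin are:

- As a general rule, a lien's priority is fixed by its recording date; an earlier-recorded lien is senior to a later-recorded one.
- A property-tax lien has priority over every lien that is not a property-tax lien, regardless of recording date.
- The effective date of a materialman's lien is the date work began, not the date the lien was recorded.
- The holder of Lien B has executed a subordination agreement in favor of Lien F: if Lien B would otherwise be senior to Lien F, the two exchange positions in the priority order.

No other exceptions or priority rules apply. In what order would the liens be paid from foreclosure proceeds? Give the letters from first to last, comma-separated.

A, E, F, D, B, C

First, effective dates: B relates back to May 22, 2020 (work commenced).
As a property-tax lien, A is senior to every other lien.
Among the remaining liens, by effective date: E (January 15, 2020), B (May 22, 2020), D (June 27, 2020), F (July 5, 2020), C (April 13, 2021).
Because B would otherwise rank above F, the subordination swaps them.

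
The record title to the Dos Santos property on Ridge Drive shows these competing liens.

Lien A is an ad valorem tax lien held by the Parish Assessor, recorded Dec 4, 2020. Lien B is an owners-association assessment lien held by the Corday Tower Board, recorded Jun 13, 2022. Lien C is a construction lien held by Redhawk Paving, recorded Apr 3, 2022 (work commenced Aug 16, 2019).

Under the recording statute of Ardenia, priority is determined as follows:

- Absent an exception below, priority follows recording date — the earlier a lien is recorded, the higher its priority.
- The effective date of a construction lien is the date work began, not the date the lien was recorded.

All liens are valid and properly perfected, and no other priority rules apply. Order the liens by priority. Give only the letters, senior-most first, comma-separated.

Effective dates: C relates back to Aug 16, 2019 (work commenced).
By effective date, earliest first: C (Aug 16, 2019), A (Dec 4, 2020), B (Jun 13, 2022).

C, A, B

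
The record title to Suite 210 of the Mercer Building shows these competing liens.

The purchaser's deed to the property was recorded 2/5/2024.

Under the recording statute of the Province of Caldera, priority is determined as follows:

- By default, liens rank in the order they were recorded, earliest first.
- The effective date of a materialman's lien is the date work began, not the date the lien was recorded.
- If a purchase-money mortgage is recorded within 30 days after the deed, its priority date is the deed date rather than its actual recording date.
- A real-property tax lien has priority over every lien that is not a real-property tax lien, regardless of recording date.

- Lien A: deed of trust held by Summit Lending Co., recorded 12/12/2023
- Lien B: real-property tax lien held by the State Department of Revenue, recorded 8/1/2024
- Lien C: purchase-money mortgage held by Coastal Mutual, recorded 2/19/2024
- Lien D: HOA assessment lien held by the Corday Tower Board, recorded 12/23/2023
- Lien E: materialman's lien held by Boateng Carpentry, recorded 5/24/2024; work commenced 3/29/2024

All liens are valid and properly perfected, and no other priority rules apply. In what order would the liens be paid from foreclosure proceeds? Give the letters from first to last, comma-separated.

B, A, D, C, E

Adjusting effective dates: C was recorded within the 30-day window, so its effective date is the deed date 2/5/2024; E is treated as recorded 3/29/2024, the work-commencement date.
As a real-property tax lien, B is senior to every other lien.
Ordering the rest by effective date: A (12/12/2023), D (12/23/2023), C (2/5/2024), E (3/29/2024).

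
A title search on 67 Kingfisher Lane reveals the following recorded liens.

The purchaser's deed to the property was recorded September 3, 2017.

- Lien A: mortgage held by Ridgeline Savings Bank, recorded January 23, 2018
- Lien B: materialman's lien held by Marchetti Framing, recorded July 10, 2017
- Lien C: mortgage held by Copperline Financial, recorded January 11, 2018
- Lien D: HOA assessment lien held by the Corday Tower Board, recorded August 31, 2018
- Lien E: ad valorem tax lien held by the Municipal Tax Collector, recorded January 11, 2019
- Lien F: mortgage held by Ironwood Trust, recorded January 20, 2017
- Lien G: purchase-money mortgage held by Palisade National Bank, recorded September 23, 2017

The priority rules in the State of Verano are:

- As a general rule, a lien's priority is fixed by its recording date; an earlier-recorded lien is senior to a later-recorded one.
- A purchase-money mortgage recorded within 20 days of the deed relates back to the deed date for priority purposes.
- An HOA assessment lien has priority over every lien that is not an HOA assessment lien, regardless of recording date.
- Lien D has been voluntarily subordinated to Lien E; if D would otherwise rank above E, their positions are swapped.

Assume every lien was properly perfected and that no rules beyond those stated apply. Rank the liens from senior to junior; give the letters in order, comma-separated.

Adjusting effective dates: G's effective date is the deed date, September 3, 2017.
D is an HOA assessment lien, so it outranks all other liens regardless of date.
Among the remaining liens, by effective date: F (January 20, 2017), B (July 10, 2017), G (September 3, 2017), C (January 11, 2018), A (January 23, 2018), E (January 11, 2019).
Because D would otherwise rank above E, the subordination swaps them.

E, F, B, G, C, A, D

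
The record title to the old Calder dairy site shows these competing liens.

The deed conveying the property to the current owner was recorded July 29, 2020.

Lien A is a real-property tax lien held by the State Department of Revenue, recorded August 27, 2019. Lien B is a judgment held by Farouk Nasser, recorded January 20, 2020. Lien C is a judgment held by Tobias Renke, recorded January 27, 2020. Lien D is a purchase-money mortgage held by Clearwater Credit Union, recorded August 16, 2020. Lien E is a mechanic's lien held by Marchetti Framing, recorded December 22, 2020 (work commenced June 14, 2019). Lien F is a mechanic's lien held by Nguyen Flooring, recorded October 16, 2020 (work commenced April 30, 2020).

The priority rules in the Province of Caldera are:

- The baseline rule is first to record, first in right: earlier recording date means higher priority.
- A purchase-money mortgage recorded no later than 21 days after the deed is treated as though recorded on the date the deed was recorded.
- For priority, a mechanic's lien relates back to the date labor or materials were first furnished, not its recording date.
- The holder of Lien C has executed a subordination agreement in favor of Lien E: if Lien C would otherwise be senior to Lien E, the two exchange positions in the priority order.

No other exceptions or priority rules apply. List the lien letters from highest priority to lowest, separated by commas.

E, A, B, C, F, D

First, effective dates: D's effective date is the deed date, July 29, 2020; E relates back to June 14, 2019 (work commenced); F's effective date is April 30, 2020, when work began.
By effective date, earliest first: E (June 14, 2019), A (August 27, 2019), B (January 20, 2020), C (January 27, 2020), F (April 30, 2020), D (July 29, 2020).
Since C is not senior to E, the subordination leaves the order unchanged.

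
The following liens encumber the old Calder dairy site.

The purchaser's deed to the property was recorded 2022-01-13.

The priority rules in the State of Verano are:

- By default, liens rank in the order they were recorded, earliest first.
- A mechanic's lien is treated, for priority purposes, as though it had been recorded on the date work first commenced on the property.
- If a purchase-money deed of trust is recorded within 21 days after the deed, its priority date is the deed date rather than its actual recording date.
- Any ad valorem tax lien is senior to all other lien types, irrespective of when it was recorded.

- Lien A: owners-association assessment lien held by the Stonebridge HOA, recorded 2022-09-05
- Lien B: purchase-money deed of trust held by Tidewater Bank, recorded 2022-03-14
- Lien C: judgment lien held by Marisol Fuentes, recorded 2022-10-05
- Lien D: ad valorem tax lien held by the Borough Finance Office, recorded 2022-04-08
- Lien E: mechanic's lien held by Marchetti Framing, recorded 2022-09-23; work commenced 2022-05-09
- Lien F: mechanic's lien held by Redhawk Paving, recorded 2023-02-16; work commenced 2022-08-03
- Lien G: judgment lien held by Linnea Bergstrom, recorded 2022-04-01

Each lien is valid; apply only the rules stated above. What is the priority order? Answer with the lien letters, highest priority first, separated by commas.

First, effective dates: B was recorded 60 days after the deed, outside the 21-day window, so it keeps its recording date; E relates back to 2022-05-09 (work commenced); F is treated as recorded 2022-08-03, the work-commencement date.
D is an ad valorem tax lien and takes priority over every other lien.
The other liens, earliest effective date first: B (2022-03-14), G (2022-04-01), E (2022-05-09), F (2022-08-03), A (2022-09-05), C (2022-10-05).

D, B, G, E, F, A, C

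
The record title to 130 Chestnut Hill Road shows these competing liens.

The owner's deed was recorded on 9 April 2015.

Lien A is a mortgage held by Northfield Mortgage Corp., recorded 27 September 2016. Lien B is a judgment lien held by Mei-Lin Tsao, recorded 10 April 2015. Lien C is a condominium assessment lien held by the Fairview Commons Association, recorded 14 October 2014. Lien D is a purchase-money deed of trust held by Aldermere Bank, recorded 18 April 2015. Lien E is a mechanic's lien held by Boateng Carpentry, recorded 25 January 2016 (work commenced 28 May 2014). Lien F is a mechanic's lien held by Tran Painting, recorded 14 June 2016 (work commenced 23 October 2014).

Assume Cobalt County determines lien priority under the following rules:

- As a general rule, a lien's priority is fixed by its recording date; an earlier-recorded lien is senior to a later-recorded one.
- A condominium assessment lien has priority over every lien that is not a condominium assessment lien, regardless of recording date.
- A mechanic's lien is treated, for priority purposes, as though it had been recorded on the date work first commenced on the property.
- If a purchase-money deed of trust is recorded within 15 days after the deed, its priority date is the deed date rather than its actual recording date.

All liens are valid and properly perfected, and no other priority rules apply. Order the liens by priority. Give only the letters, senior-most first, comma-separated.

C, E, F, D, B, A

Effective dates: D's effective date is the deed date, 9 April 2015; E's effective date is 28 May 2014, when work began; F relates back to 23 October 2014 (work commenced).
C is a condominium assessment lien, so it outranks all other liens regardless of date.
Remaining liens by effective date: E (28 May 2014), F (23 October 2014), D (9 April 2015), B (10 April 2015), A (27 September 2016).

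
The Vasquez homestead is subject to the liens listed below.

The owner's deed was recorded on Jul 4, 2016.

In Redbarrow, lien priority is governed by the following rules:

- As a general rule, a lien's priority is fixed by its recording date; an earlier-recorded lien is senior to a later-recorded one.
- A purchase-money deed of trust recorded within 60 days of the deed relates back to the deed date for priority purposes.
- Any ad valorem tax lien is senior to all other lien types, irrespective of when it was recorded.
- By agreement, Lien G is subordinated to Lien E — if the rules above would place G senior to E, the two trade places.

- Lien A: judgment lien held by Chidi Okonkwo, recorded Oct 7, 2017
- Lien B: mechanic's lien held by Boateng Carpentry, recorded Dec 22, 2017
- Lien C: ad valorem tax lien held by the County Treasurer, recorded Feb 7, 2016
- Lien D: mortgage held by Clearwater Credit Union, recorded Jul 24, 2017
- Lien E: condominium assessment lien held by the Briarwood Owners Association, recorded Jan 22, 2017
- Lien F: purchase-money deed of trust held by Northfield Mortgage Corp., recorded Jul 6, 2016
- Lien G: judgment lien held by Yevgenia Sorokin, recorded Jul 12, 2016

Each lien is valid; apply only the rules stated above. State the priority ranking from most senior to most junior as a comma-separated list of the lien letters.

C, F, E, G, D, A, B

Effective dates: F's effective date is the deed date, Jul 4, 2016.
C is an ad valorem tax lien and takes priority over every other lien.
Remaining liens by effective date: F (Jul 4, 2016), G (Jul 12, 2016), E (Jan 22, 2017), D (Jul 24, 2017), A (Oct 7, 2017), B (Dec 22, 2017).
Because G would otherwise rank above E, the subordination swaps them.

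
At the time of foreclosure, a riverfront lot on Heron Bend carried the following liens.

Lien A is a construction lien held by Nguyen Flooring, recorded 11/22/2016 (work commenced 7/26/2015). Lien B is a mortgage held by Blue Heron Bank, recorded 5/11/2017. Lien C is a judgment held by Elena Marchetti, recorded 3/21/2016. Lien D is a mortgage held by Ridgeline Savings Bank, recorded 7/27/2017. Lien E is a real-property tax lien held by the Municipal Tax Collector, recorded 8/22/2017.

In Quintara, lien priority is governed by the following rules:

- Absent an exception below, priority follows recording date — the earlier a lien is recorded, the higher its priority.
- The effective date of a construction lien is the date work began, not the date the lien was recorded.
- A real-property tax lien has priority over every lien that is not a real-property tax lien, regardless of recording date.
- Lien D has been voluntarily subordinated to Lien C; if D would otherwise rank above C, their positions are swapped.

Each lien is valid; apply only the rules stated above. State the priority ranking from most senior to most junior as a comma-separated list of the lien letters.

Effective dates after the stated exceptions: A is treated as recorded 7/26/2015, the work-commencement date.
E, as a real-property tax lien, has superpriority and ranks first.
Among the remaining liens, by effective date: A (7/26/2015), C (3/21/2016), B (5/11/2017), D (7/27/2017).
Since D is not senior to C, the subordination leaves the order unchanged.

E, A, C, B, D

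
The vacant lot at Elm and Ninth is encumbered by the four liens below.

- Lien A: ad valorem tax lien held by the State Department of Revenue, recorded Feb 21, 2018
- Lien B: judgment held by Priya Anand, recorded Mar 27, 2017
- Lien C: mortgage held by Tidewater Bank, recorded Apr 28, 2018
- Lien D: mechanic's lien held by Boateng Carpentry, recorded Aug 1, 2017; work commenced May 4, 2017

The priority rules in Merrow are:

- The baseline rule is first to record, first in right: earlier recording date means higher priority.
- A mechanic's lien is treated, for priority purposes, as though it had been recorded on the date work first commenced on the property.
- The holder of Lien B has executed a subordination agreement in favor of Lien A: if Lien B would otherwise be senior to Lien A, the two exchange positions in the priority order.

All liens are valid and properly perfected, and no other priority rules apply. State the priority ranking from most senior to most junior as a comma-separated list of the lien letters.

Adjusting effective dates: D relates back to May 4, 2017 (work commenced).
By effective date: B (Mar 27, 2017), D (May 4, 2017), A (Feb 21, 2018), C (Apr 28, 2018).
Because B would otherwise rank above A, the subordination swaps them.

A, D, B, C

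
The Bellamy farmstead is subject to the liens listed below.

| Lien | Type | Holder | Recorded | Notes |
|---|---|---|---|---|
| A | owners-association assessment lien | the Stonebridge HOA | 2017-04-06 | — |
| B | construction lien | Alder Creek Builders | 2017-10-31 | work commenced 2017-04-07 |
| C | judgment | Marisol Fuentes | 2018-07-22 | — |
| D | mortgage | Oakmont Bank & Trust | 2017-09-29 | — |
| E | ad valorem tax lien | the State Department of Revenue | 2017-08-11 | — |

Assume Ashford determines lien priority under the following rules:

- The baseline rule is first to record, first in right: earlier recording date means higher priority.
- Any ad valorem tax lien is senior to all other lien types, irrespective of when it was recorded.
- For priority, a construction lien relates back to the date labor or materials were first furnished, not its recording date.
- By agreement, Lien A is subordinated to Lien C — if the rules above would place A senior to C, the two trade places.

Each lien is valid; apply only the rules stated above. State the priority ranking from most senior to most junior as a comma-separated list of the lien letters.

E, C, B, D, A

Effective dates after the stated exceptions: B's effective date is 2017-04-07, when work began.
As an ad valorem tax lien, E is senior to every other lien.
The other liens, earliest effective date first: A (2017-04-06), B (2017-04-07), D (2017-09-29), C (2018-07-22).
A is senior to C before the subordination, so the two trade places.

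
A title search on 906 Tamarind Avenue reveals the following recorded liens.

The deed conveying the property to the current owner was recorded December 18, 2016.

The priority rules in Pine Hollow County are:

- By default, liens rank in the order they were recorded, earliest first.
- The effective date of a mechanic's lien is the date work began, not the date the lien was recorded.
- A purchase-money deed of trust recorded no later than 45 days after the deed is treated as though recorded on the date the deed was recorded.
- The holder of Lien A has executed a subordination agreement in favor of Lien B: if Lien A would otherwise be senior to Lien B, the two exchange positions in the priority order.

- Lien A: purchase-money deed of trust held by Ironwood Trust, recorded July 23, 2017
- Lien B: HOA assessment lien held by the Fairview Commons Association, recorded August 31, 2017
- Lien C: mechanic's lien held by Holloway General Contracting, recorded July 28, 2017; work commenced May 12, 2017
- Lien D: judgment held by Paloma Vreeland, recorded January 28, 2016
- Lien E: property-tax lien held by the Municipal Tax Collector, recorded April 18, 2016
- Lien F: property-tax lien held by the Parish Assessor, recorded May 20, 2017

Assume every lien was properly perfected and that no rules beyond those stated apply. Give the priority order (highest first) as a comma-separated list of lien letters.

D, E, C, F, B, A

First, effective dates: A missed the 45-day window (217 days after the deed), so its recording date stands; C's effective date is May 12, 2017, when work began.
By effective date: D (January 28, 2016), E (April 18, 2016), C (May 12, 2017), F (May 20, 2017), A (July 23, 2017), B (August 31, 2017).
Because A would otherwise rank above B, the subordination swaps them.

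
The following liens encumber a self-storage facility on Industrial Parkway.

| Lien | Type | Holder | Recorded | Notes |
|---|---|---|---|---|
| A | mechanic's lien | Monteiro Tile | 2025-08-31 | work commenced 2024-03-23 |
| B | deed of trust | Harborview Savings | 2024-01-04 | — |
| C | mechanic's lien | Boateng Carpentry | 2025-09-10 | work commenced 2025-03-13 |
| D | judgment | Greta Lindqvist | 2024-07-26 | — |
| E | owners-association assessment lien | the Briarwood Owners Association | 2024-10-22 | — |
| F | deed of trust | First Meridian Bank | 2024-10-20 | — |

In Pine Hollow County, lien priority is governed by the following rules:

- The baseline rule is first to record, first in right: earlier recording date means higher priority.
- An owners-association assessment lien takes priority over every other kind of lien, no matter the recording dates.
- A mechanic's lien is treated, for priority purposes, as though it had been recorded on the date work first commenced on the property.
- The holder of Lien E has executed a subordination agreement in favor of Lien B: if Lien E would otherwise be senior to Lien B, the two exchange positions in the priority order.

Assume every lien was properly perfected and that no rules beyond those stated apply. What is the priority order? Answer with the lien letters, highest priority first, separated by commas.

B, E, A, D, F, C

First, effective dates: A's effective date is 2024-03-23, when work began; C's effective date is 2025-03-13, when work began.
E is an owners-association assessment lien, so it outranks all other liens regardless of date.
The other liens, earliest effective date first: B (2024-01-04), A (2024-03-23), D (2024-07-26), F (2024-10-20), C (2025-03-13).
Because E would otherwise rank above B, the subordination swaps them.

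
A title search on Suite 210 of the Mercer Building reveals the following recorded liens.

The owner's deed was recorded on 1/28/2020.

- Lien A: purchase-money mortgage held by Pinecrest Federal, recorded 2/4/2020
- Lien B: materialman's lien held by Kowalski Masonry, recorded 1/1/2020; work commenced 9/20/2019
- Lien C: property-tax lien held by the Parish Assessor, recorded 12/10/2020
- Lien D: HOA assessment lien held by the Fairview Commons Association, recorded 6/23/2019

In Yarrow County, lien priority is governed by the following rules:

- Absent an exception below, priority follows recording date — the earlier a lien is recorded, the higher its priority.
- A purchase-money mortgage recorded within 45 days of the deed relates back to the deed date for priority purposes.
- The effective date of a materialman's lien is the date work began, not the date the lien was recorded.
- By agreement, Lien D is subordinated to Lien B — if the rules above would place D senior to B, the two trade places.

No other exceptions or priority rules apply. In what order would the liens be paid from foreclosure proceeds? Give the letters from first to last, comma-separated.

Effective dates: A's effective date is the deed date, 1/28/2020; B's effective date is 9/20/2019, when work began.
By effective date, earliest first: D (6/23/2019), B (9/20/2019), A (1/28/2020), C (12/10/2020).
Because D would otherwise rank above B, the subordination swaps them.

B, D, A, C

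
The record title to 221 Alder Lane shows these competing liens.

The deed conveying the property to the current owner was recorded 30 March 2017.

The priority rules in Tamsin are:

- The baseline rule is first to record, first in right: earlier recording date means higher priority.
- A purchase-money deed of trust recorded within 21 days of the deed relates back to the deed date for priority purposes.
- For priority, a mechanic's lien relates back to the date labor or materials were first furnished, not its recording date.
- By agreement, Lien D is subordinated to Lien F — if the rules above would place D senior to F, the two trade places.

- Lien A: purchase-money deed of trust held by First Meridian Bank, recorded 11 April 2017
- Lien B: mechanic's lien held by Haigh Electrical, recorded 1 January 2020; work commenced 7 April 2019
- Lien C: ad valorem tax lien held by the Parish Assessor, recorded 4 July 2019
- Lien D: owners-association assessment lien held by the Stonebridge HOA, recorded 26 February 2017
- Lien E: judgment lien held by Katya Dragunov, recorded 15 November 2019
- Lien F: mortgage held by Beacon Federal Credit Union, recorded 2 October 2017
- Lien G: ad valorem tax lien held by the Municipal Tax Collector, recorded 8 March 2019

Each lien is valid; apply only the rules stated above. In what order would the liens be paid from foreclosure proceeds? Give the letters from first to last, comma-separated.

Adjusting effective dates: A's effective date is the deed date, 30 March 2017; B relates back to 7 April 2019 (work commenced).
Ordering by effective date: D (26 February 2017), A (30 March 2017), F (2 October 2017), G (8 March 2019), B (7 April 2019), C (4 July 2019), E (15 November 2019).
Because D would otherwise rank above F, the subordination swaps them.

F, A, D, G, B, C, E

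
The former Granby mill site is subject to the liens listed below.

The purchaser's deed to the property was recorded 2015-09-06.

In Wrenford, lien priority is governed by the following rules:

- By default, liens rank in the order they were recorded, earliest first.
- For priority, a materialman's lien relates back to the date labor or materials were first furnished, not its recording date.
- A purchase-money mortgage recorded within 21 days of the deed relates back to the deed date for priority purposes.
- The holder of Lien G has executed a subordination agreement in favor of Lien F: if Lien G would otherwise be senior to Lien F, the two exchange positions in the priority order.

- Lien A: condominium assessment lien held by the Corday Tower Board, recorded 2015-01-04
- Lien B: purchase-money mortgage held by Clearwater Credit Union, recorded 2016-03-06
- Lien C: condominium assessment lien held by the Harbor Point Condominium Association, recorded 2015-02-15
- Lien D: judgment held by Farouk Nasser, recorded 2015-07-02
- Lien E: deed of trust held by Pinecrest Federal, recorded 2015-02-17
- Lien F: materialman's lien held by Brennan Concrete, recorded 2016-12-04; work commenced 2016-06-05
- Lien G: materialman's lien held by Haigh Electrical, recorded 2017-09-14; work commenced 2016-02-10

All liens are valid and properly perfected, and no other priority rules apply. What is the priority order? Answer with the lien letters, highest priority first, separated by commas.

A, C, E, D, F, B, G

First, effective dates: B missed the 21-day window (182 days after the deed), so its recording date stands; F relates back to 2016-06-05 (work commenced); G is treated as recorded 2016-02-10, the work-commencement date.
By effective date: A (2015-01-04), C (2015-02-15), E (2015-02-17), D (2015-07-02), G (2016-02-10), B (2016-03-06), F (2016-06-05).
G would otherwise be senior to F, so under the subordination agreement G and F exchange positions.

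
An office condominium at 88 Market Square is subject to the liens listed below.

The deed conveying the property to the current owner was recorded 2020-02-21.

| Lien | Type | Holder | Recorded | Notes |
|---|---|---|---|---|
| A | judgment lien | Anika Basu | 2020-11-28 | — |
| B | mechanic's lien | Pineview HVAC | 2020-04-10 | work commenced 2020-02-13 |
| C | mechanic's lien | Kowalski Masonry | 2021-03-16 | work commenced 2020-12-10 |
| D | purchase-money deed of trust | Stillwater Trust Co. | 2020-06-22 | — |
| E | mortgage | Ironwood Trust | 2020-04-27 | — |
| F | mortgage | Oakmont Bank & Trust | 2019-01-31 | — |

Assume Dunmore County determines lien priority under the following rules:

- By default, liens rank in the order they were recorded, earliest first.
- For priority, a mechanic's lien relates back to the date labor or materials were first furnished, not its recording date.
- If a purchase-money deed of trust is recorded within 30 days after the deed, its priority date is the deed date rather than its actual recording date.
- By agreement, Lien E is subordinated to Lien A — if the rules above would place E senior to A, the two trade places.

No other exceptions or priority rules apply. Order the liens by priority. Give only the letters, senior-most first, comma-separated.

F, B, A, D, E, C

Adjusting effective dates: B's effective date is 2020-02-13, when work began; C is treated as recorded 2020-12-10, the work-commencement date; D was recorded 122 days after the deed, outside the 30-day window, so it keeps its recording date.
Sorted by effective date: F (2019-01-31), B (2020-02-13), E (2020-04-27), D (2020-06-22), A (2020-11-28), C (2020-12-10).
Because E would otherwise rank above A, the subordination swaps them.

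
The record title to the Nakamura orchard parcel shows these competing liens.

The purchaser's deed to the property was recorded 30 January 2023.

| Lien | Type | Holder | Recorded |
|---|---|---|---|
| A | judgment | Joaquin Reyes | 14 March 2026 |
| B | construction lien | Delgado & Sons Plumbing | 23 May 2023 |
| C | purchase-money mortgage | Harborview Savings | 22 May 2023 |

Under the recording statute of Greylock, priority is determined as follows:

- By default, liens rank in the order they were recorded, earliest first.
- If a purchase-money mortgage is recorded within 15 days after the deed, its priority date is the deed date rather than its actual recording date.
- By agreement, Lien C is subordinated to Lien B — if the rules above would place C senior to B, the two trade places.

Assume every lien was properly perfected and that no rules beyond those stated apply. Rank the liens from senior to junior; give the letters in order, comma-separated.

Effective dates after the stated exceptions: C was recorded 112 days after the deed — beyond 15 days — so no relation-back applies.
Ordering by effective date: C (22 May 2023), B (23 May 2023), A (14 March 2026).
Because C would otherwise rank above B, the subordination swaps them.

B, C, A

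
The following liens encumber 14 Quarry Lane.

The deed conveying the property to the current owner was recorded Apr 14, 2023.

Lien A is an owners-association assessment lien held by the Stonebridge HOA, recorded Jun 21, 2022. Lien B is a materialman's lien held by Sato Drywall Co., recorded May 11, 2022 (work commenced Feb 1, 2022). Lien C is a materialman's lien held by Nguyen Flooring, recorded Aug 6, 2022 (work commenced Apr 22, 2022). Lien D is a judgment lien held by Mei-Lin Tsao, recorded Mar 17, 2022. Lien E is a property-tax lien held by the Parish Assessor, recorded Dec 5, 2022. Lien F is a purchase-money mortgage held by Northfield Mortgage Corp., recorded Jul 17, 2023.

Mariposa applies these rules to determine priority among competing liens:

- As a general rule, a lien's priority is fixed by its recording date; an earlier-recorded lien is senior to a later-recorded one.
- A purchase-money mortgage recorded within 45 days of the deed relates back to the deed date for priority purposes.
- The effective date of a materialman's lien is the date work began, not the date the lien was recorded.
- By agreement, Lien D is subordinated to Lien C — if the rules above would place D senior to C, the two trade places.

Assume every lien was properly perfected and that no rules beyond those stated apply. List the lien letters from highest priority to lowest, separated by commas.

B, C, D, A, E, F

First, effective dates: B's effective date is Feb 1, 2022, when work began; C's effective date is Apr 22, 2022, when work began; F was recorded 94 days after the deed, outside the 45-day window, so it keeps its recording date.
Sorted by effective date: B (Feb 1, 2022), D (Mar 17, 2022), C (Apr 22, 2022), A (Jun 21, 2022), E (Dec 5, 2022), F (Jul 17, 2023).
The subordination applies — D was senior to C — so D and C swap.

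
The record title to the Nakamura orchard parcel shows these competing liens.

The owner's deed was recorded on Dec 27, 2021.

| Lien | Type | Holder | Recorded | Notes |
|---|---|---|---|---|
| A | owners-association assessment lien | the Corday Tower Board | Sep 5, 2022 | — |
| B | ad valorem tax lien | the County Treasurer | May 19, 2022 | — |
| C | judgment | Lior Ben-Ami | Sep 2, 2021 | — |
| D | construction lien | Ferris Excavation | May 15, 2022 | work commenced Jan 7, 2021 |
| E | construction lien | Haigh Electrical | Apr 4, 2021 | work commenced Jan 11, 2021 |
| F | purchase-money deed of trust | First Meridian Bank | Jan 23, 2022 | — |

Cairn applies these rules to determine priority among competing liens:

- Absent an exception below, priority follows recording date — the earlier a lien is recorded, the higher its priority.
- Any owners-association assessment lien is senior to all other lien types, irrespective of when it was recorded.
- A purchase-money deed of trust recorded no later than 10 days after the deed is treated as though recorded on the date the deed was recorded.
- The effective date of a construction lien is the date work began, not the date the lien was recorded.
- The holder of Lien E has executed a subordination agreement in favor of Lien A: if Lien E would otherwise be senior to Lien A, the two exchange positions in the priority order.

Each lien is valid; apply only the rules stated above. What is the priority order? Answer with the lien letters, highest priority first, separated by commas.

A, D, E, C, F, B

Effective dates: D is treated as recorded Jan 7, 2021, the work-commencement date; E is treated as recorded Jan 11, 2021, the work-commencement date; F missed the 10-day window (27 days after the deed), so its recording date stands.
A, as an owners-association assessment lien, has superpriority and ranks first.
Remaining liens by effective date: D (Jan 7, 2021), E (Jan 11, 2021), C (Sep 2, 2021), F (Jan 23, 2022), B (May 19, 2022).
E already ranks below A; the subordination has no effect.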